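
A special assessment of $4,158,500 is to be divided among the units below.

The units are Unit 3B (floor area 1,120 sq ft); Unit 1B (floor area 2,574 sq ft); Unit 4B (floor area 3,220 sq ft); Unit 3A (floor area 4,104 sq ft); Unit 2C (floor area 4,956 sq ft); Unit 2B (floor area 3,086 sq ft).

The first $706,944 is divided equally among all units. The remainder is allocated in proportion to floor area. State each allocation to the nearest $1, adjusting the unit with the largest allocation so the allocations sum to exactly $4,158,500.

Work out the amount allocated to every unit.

Unit 3B: $320,644 · Unit 1B: $583,947 · Unit 4B: $700,931 · Unit 3A: $861,013 · Unit 2C: $1,015,300 · Unit 2B: $676,665

First tranche $706,944 split equally: $117,824 each.
Remainder $3,451,556 by floor area (total 19,060): Unit 3B 202,819.66 → $202,820; Unit 1B 466,123.04 → $466,123; Unit 4B 583,106.52 → $583,107; Unit 3A 743,189.18 → $743,189; Unit 2C 897,477.00 → $897,477; Unit 2B 558,840.60 → $558,841.
Rounding difference −$1 on remainder applied to Unit 2C.
Totals: Unit 3B $117,824 + $202,820 = $320,644; Unit 1B $117,824 + $466,123 = $583,947; Unit 4B $117,824 + $583,107 = $700,931; Unit 3A $117,824 + $743,189 = $861,013; Unit 2C $117,824 + $897,476 = $1,015,300; Unit 2B $117,824 + $558,841 = $676,665.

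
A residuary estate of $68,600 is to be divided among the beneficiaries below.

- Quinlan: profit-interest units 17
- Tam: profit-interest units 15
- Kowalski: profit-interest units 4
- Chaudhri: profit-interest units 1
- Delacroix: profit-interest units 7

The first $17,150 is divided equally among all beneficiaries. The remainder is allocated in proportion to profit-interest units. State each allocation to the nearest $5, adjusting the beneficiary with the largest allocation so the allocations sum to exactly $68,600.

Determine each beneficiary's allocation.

Equal tier: $17,150 ÷ 5 = $3,430 apiece.
Remainder $51,450 by profit-interest units (total 44): Quinlan 19,878.41 → $19,880; Tam 17,539.77 → $17,540; Kowalski 4,677.27 → $4,675; Chaudhri 1,169.32 → $1,170; Delacroix 8,185.23 → $8,185.
Totals: Quinlan $3,430 + $19,880 = $23,310; Tam $3,430 + $17,540 = $20,970; Kowalski $3,430 + $4,675 = $8,105; Chaudhri $3,430 + $1,170 = $4,600; Delacroix $3,430 + $8,185 = $11,615.

Quinlan: $23,310; Tam: $20,970; Kowalski: $8,105; Chaudhri: $4,600; Delacroix: $11,615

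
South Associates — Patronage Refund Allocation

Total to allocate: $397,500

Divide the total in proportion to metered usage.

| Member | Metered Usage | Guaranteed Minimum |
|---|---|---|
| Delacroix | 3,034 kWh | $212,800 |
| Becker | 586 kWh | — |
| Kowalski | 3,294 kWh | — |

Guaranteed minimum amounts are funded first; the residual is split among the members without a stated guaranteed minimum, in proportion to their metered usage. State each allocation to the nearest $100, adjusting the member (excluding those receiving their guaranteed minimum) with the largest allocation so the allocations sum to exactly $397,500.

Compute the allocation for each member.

Guaranteed amounts: Delacroix $212,800. Remaining pool $184,700.
Remaining pool split over remaining metered usage 3,880: Becker 27,895.41 → $27,900; Kowalski 156,804.59 → $156,800.

Delacroix: $212,800; Becker: $27,900; Kowalski: $156,800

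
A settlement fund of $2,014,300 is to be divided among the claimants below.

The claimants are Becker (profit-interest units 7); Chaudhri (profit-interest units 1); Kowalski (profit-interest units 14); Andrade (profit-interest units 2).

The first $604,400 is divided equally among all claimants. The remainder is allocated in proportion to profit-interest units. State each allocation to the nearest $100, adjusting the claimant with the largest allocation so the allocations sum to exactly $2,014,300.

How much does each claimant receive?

$604,400 shared equally gives $151,100 per claimant.
Remainder $1,409,900 by profit-interest units (total 24): Becker 411,220.83 → $411,200; Chaudhri 58,745.83 → $58,700; Kowalski 822,441.67 → $822,400; Andrade 117,491.67 → $117,500.
Rounding difference +$100 on remainder applied to Kowalski.
Totals: Becker $151,100 + $411,200 = $562,300; Chaudhri $151,100 + $58,700 = $209,800; Kowalski $151,100 + $822,500 = $973,600; Andrade $151,100 + $117,500 = $268,600.

Becker: $562,300 · Chaudhri: $209,800 · Kowalski: $973,600 · Andrade: $268,600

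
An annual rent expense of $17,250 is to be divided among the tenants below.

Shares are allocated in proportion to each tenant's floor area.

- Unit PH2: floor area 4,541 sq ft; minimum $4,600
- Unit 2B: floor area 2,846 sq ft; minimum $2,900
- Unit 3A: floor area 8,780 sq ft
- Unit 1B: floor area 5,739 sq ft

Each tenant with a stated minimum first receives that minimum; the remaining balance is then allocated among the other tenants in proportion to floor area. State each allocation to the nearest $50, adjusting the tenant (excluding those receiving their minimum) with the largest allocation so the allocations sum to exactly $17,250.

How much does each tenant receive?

Fund the minimums — Unit PH2 $4,600; Unit 2B $2,900. Balance $9,750.
Balance split over remaining floor area 14,519: Unit 3A 5,896.07 → $5,900; Unit 1B 3,853.93 → $3,850.

Unit PH2: $4,600 · Unit 2B: $2,900 · Unit 3A: $5,900 · Unit 1B: $3,850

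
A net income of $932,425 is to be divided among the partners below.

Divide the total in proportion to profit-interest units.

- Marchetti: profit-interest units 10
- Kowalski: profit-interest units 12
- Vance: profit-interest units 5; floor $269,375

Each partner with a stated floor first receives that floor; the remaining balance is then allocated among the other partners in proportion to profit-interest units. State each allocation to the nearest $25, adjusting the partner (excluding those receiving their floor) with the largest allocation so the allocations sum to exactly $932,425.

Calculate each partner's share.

Marchetti: $301,375; Kowalski: $361,675; Vance: $269,375

Guaranteed amounts: Vance $269,375. Residual $663,050.
Residual split over remaining profit-interest units 22: Marchetti 301,386.36 → $301,375; Kowalski 361,663.64 → $361,675.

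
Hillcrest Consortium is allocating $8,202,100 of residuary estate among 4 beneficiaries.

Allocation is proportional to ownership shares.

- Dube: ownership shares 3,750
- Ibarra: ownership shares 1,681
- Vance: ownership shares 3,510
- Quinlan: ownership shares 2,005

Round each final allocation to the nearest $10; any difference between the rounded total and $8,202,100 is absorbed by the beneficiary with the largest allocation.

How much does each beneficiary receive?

Ownership shares total: 10,946.
Proportional shares: Dube 3,750/10,946 × $8,202,100 = 2,809,964.83; Ibarra 1,681/10,946 × $8,202,100 = 1,259,613.57; Vance 3,510/10,946 × $8,202,100 = 2,630,127.08; Quinlan 2,005/10,946 × $8,202,100 = 1,502,394.53.
Rounded to nearest $10: Dube $2,809,960; Ibarra $1,259,610; Vance $2,630,130; Quinlan $1,502,390. Sum = $8,202,090.
Difference $8,202,100 − $8,202,090 = +$10 applied to largest allocation (Dube): Dube becomes $2,809,970.

Dube: $2,809,970; Ibarra: $1,259,610; Vance: $2,630,130; Quinlan: $1,502,390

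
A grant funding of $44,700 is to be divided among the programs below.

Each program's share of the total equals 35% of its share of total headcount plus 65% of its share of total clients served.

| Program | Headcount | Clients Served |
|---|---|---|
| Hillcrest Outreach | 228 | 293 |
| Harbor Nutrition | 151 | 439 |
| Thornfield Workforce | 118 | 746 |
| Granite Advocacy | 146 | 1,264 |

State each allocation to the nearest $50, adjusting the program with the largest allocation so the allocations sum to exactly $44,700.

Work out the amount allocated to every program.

Hillcrest Outreach: $8,650; Harbor Nutrition: $8,350; Thornfield Workforce: $10,800; Granite Advocacy: $16,900

Headcount total 643; clients served total 2,742.
Composite weights (35% headcount + 65% clients served): Hillcrest Outreach 0.1936; Harbor Nutrition 0.1863; Thornfield Workforce 0.2411; Granite Advocacy 0.3791.
Pro-rata amounts: Hillcrest Outreach 8,652.24; Harbor Nutrition 8,325.79; Thornfield Workforce 10,775.91; Granite Advocacy 16,946.06.
Rounded to nearest $50: Hillcrest Outreach $8,650; Harbor Nutrition $8,350; Thornfield Workforce $10,800; Granite Advocacy $16,950. Sum = $44,750.
Difference $44,700 − $44,750 = −$50 applied to largest allocation (Granite Advocacy): Granite Advocacy becomes $16,900.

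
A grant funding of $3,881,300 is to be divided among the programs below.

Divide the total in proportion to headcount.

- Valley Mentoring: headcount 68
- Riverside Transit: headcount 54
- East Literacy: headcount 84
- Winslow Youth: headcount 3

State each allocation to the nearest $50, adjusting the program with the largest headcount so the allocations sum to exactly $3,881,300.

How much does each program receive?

Combined headcount = 209.
Raw shares: Valley Mentoring 68/209 × $3,881,300 = 1,262,815.31; Riverside Transit 54/209 × $3,881,300 = 1,002,823.92; East Literacy 84/209 × $3,881,300 = 1,559,948.33; Winslow Youth 3/209 × $3,881,300 = 55,712.44.
Rounded to nearest $50: Valley Mentoring $1,262,800; Riverside Transit $1,002,800; East Literacy $1,559,950; Winslow Youth $55,700. Sum = $3,881,250.
Difference $3,881,300 − $3,881,250 = +$50 applied to largest headcount (East Literacy): East Literacy becomes $1,560,000.

Valley Mentoring: $1,262,800; Riverside Transit: $1,002,800; East Literacy: $1,560,000; Winslow Youth: $55,700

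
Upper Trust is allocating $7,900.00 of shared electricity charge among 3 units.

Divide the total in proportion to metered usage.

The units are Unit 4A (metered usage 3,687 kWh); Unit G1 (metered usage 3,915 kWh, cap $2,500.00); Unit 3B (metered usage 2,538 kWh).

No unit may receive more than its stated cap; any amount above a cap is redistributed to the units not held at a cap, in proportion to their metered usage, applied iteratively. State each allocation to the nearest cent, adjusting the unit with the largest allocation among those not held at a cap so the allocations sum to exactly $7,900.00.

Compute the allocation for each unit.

Metered usage total: 10,140.
Proportional shares (ignoring caps): Unit 4A 2,872.5148; Unit G1 3,050.1479; Unit 3B 1,977.3373.
Held at cap: Unit G1 ($2,500.00); residual $5,400.00 reallocated over remaining metered usage 6,225.
Shares after redistribution: Unit 4A 3,198.3614 → $3,198.36; Unit 3B 2,201.6386 → $2,201.64.

Unit 4A: $3,198.36 · Unit G1: $2,500.00 · Unit 3B: $2,201.64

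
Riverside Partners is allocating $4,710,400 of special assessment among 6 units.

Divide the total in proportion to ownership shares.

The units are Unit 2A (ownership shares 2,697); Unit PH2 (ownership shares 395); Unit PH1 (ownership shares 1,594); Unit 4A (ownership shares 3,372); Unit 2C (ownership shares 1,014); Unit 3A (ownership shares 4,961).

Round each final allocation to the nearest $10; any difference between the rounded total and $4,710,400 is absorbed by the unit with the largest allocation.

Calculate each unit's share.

Sum of ownership shares: 14,033.
Unrounded shares: Unit 2A 2,697/14,033 × $4,710,400 = 905,291.01; Unit PH2 395/14,033 × $4,710,400 = 132,588.04; Unit PH1 1,594/14,033 × $4,710,400 = 535,051.49; Unit 4A 3,372/14,033 × $4,710,400 = 1,131,865.52; Unit 2C 1,014/14,033 × $4,710,400 = 340,365.25; Unit 3A 4,961/14,033 × $4,710,400 = 1,665,238.68.
At nearest $10: Unit 2A $905,290; Unit PH2 $132,590; Unit PH1 $535,050; Unit 4A $1,131,870; Unit 2C $340,370; Unit 3A $1,665,240. Sum = $4,710,410.
Difference $4,710,400 − $4,710,410 = −$10 applied to largest allocation (Unit 3A): Unit 3A becomes $1,665,230.

Unit 2A: $905,290 · Unit PH2: $132,590 · Unit PH1: $535,050 · Unit 4A: $1,131,870 · Unit 2C: $340,370 · Unit 3A: $1,665,230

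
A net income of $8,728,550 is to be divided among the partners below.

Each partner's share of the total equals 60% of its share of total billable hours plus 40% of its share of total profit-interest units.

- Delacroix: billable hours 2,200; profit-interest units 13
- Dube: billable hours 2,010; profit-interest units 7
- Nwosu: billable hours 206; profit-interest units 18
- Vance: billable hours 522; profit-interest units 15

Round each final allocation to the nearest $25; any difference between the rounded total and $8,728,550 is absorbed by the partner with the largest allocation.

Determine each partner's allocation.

Billable hours total 4,938; profit-interest units total 53.
Blended shares (60% billable hours + 40% profit-interest units): Delacroix 0.3654; Dube 0.2971; Nwosu 0.1609; Vance 0.1766.
Pro-rata amounts: Delacroix 3,189,655.78; Dube 2,592,891.03; Nwosu 1,404,244.18; Vance 1,541,759.01.
Rounded to nearest $25: Delacroix $3,189,650; Dube $2,592,900; Nwosu $1,404,250; Vance $1,541,750. Sum = $8,728,550.
Rounded total matches; no reconciliation needed.

Delacroix: $3,189,650; Dube: $2,592,900; Nwosu: $1,404,250; Vance: $1,541,750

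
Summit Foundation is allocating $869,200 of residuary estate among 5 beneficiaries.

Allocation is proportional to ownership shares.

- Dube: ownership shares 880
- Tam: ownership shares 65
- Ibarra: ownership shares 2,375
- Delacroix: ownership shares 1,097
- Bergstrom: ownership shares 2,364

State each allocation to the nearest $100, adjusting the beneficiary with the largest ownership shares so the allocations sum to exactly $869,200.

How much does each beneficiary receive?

Dube: $112,800 | Tam: $8,300 | Ibarra: $304,500 | Delacroix: $140,600 | Bergstrom: $303,000

Sum of ownership shares: 6,781.
Unrounded shares: Dube 880/6,781 × $869,200 = 112,799.88; Tam 65/6,781 × $869,200 = 8,331.81; Ibarra 2,375/6,781 × $869,200 = 304,431.50; Delacroix 1,097/6,781 × $869,200 = 140,615.31; Bergstrom 2,364/6,781 × $869,200 = 303,021.50.
Rounded to nearest $100: Dube $112,800; Tam $8,300; Ibarra $304,400; Delacroix $140,600; Bergstrom $303,000. Sum = $869,100.
Difference $869,200 − $869,100 = +$100 applied to largest ownership shares (Ibarra): Ibarra becomes $304,500.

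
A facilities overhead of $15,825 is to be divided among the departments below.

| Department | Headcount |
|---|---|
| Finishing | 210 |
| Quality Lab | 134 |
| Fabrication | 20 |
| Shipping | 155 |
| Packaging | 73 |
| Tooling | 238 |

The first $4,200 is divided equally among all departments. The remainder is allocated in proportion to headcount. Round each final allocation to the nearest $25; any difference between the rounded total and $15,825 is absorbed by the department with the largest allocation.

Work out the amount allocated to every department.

Equal tier: $4,200 ÷ 6 = $700 apiece.
Remainder $11,625 by headcount (total 830): Finishing 2,941.27 → $2,950; Quality Lab 1,876.81 → $1,875; Fabrication 280.12 → $275; Shipping 2,170.93 → $2,175; Packaging 1,022.44 → $1,025; Tooling 3,333.43 → $3,325.
Totals: Finishing $700 + $2,950 = $3,650; Quality Lab $700 + $1,875 = $2,575; Fabrication $700 + $275 = $975; Shipping $700 + $2,175 = $2,875; Packaging $700 + $1,025 = $1,725; Tooling $700 + $3,325 = $4,025.

Finishing: $3,650 · Quality Lab: $2,575 · Fabrication: $975 · Shipping: $2,875 · Packaging: $1,725 · Tooling: $4,025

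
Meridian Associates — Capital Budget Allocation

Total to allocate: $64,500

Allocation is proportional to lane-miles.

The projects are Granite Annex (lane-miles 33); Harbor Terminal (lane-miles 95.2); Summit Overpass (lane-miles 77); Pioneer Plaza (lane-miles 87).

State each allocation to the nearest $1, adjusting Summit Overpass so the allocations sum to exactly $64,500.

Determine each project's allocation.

Total lane-miles = 292.2.
Raw shares: Granite Annex 33/292.2 × $64,500 = 7,284.39; Harbor Terminal 95.2/292.2 × $64,500 = 21,014.37; Summit Overpass 77/292.2 × $64,500 = 16,996.92; Pioneer Plaza 87/292.2 × $64,500 = 19,204.31.
Rounded to nearest $1: Granite Annex $7,284; Harbor Terminal $21,014; Summit Overpass $16,997; Pioneer Plaza $19,204. Sum = $64,499.
Difference $64,500 − $64,499 = +$1 applied to Summit Overpass: Summit Overpass becomes $16,998.

Granite Annex: $7,284 · Harbor Terminal: $21,014 · Summit Overpass: $16,998 · Pioneer Plaza: $19,204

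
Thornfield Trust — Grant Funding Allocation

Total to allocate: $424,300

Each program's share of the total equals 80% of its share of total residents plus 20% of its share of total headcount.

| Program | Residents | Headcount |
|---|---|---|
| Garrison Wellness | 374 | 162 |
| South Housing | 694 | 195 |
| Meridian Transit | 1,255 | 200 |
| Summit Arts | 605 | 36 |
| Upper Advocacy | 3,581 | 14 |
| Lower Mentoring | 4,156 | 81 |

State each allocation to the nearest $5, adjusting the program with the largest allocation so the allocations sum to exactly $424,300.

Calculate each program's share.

Garrison Wellness: $31,885 · South Housing: $46,140 · Meridian Transit: $64,610 · Summit Arts: $23,695 · Upper Advocacy: $115,700 · Lower Mentoring: $142,270

Totals — residents 10,665, headcount 688.
Composite weights (80% residents + 20% headcount): Garrison Wellness 0.0751; South Housing 0.1087; Meridian Transit 0.1523; Summit Arts 0.0558; Upper Advocacy 0.2727; Lower Mentoring 0.3353.
Raw shares: Garrison Wellness 31,885.04; South Housing 46,140.16; Meridian Transit 64,612.08; Summit Arts 23,695.97; Upper Advocacy 115,700.98; Lower Mentoring 142,265.76.
At nearest $5: Garrison Wellness $31,885; South Housing $46,140; Meridian Transit $64,610; Summit Arts $23,695; Upper Advocacy $115,700; Lower Mentoring $142,265. Sum = $424,295.
Difference $424,300 − $424,295 = +$5 applied to largest allocation (Lower Mentoring): Lower Mentoring becomes $142,270.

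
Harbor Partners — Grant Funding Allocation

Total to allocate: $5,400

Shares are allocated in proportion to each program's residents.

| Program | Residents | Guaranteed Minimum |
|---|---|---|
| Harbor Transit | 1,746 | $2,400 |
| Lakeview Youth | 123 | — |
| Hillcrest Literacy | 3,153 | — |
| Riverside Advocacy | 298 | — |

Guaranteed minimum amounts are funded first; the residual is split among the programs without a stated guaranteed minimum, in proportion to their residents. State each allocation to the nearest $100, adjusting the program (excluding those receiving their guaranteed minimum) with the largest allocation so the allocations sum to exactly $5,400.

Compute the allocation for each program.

Harbor Transit: $2,400 · Lakeview Youth: $100 · Hillcrest Literacy: $2,600 · Riverside Advocacy: $300

Guaranteed amounts: Harbor Transit $2,400. Remaining pool $3,000.
Remaining pool split over remaining residents 3,574: Lakeview Youth 103.25 → $100; Hillcrest Literacy 2,646.61 → $2,600; Riverside Advocacy 250.14 → $300.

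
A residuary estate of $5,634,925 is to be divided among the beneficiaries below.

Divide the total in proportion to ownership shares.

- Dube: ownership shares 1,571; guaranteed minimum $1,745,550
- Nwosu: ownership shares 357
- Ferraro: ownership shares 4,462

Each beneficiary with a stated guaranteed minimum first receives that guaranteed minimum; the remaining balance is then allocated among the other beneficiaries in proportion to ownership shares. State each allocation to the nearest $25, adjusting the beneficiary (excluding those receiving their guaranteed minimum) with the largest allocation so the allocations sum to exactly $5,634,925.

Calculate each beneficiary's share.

Guaranteed amounts: Dube $1,745,550. Balance $3,889,375.
Balance split over remaining ownership shares 4,819: Nwosu 288,131.74 → $288,125; Ferraro 3,601,243.26 → $3,601,250.

Dube: $1,745,550 | Nwosu: $288,125 | Ferraro: $3,601,250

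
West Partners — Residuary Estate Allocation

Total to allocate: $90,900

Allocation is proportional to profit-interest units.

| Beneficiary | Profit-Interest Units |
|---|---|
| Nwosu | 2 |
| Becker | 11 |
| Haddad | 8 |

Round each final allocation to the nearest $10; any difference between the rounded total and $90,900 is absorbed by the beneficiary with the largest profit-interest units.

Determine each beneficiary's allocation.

Profit-interest units total: 2 + 11 + 8 = 21.
Pro-rata amounts: Nwosu 8,657.14; Becker 47,614.29; Haddad 34,628.57.
At nearest $10: Nwosu $8,660; Becker $47,610; Haddad $34,630. Sum = $90,900.
Rounded total matches; no reconciliation needed.

Nwosu: $8,660 | Becker: $47,610 | Haddad: $34,630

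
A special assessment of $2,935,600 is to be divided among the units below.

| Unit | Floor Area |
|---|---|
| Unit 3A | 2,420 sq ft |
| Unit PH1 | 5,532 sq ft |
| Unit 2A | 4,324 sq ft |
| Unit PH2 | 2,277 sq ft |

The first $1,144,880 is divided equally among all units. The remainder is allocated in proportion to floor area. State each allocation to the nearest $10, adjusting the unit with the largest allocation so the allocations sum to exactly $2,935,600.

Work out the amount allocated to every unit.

First tranche $1,144,880 split equally: $286,220 each.
Remainder $1,790,720 by floor area (total 14,553): Unit 3A 297,776.57 → $297,780; Unit PH1 680,702.47 → $680,700; Unit 2A 532,060.28 → $532,060; Unit PH2 280,180.68 → $280,180.
Totals: Unit 3A $286,220 + $297,780 = $584,000; Unit PH1 $286,220 + $680,700 = $966,920; Unit 2A $286,220 + $532,060 = $818,280; Unit PH2 $286,220 + $280,180 = $566,400.

Unit 3A: $584,000 · Unit PH1: $966,920 · Unit 2A: $818,280 · Unit PH2: $566,400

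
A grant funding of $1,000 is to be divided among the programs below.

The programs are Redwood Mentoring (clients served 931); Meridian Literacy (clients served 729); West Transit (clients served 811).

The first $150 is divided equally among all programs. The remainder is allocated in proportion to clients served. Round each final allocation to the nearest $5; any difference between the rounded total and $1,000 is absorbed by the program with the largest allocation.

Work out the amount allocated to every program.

Redwood Mentoring: $370 · Meridian Literacy: $300 · West Transit: $330

Equal tier: $150 ÷ 3 = $50 apiece.
Remainder $850 by clients served (total 2,471): Redwood Mentoring 320.25 → $320; Meridian Literacy 250.77 → $250; West Transit 278.98 → $280.
Totals: Redwood Mentoring $50 + $320 = $370; Meridian Literacy $50 + $250 = $300; West Transit $50 + $280 = $330.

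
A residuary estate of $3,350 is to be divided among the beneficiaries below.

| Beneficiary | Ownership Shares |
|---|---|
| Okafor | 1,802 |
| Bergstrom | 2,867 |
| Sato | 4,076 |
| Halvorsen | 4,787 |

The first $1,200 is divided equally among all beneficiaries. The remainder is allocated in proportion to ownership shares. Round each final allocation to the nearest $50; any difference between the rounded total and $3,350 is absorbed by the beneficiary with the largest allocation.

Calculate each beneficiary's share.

Okafor: $600 · Bergstrom: $750 · Sato: $950 · Halvorsen: $1,050

First tranche $1,200 split equally: $300 each.
Remainder $2,150 by ownership shares (total 13,532): Okafor 286.31 → $300; Bergstrom 455.52 → $450; Sato 647.61 → $650; Halvorsen 760.57 → $750.
Totals: Okafor $300 + $300 = $600; Bergstrom $300 + $450 = $750; Sato $300 + $650 = $950; Halvorsen $300 + $750 = $1,050.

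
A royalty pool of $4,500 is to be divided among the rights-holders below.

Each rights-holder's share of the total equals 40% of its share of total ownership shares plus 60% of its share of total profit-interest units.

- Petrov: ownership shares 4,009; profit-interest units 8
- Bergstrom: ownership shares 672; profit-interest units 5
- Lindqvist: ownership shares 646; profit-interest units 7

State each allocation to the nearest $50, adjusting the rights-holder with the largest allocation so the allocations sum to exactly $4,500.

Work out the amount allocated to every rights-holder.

Totals — ownership shares 5,327, profit-interest units 20.
Blended shares (40% ownership shares + 60% profit-interest units): Petrov 0.5410; Bergstrom 0.2005; Lindqvist 0.2585.
Unrounded shares: Petrov 2,434.65; Bergstrom 902.07; Lindqvist 1,163.28.
After rounding ($50): Petrov $2,450; Bergstrom $900; Lindqvist $1,150. Sum = $4,500.
Sum already equals the total — no adjustment.

Petrov: $2,450 · Bergstrom: $900 · Lindqvist: $1,150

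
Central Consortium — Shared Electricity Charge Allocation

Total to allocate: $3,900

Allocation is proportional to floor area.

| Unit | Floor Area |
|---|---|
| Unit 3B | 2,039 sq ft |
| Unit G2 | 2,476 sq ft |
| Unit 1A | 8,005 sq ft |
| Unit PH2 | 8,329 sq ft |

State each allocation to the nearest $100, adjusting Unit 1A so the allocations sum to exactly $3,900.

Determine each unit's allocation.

Total floor area = 20,849.
Unrounded shares: Unit 3B 2,039/20,849 × $3,900 = 381.41; Unit G2 2,476/20,849 × $3,900 = 463.16; Unit 1A 8,005/20,849 × $3,900 = 1,497.41; Unit PH2 8,329/20,849 × $3,900 = 1,558.02.
At nearest $100: Unit 3B $400; Unit G2 $500; Unit 1A $1,500; Unit PH2 $1,600. Sum = $4,000.
Difference $3,900 − $4,000 = −$100 applied to Unit 1A: Unit 1A becomes $1,400.

Unit 3B: $400; Unit G2: $500; Unit 1A: $1,400; Unit PH2: $1,600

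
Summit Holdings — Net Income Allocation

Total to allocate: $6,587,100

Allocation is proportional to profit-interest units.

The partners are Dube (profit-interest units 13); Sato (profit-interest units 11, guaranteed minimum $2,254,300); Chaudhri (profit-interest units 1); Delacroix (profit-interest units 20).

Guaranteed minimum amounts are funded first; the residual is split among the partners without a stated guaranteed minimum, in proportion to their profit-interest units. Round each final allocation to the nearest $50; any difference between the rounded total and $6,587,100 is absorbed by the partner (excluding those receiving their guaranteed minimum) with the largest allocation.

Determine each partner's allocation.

Guaranteed amounts: Sato $2,254,300. Remaining pool $4,332,800.
Remaining pool split over remaining profit-interest units 34: Dube 1,656,658.82 → $1,656,650; Chaudhri 127,435.29 → $127,450; Delacroix 2,548,705.88 → $2,548,700.

Dube: $1,656,650; Sato: $2,254,300; Chaudhri: $127,450; Delacroix: $2,548,700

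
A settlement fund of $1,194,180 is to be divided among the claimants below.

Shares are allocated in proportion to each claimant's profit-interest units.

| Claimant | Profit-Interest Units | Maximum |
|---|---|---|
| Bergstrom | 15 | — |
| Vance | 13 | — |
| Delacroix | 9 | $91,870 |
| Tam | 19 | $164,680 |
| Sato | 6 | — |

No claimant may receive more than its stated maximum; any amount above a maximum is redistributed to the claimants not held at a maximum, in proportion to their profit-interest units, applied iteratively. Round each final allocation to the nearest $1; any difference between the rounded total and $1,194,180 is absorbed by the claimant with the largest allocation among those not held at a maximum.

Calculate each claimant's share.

Sum of profit-interest units: 62.
Pro-rata shares before constraints: Bergstrom 288,914.52; Vance 250,392.58; Delacroix 173,348.71; Tam 365,958.39; Sato 115,565.81.
Capped: Delacroix ($91,870), Tam ($164,680); balance $937,630 reallocated over remaining profit-interest units 34.
Shares after redistribution: Bergstrom 413,660.29 → $413,660; Vance 358,505.59 → $358,506; Sato 165,464.12 → $165,464.

Bergstrom: $413,660; Vance: $358,506; Delacroix: $91,870; Tam: $164,680; Sato: $165,464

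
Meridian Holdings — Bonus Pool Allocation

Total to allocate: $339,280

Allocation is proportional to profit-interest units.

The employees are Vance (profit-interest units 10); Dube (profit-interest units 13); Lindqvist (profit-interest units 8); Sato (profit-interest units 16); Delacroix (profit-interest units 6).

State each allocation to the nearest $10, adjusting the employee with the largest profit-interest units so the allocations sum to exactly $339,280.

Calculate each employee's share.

Vance: $64,020 · Dube: $83,220 · Lindqvist: $51,210 · Sato: $102,420 · Delacroix: $38,410

Profit-interest units total: 10 + 13 + 8 + 16 + 6 = 53.
Raw shares: Vance 64,015.09; Dube 83,219.62; Lindqvist 51,212.08; Sato 102,424.15; Delacroix 38,409.06.
Rounded to nearest $10: Vance $64,020; Dube $83,220; Lindqvist $51,210; Sato $102,420; Delacroix $38,410. Sum = $339,280.
No rounding difference to absorb.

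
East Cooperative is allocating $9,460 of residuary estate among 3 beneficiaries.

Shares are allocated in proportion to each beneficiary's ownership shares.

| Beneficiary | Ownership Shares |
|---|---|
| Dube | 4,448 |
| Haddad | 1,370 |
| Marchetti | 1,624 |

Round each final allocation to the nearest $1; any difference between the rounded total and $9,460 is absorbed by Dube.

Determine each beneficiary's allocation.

Dube: $5,655 | Haddad: $1,741 | Marchetti: $2,064

Combined ownership shares = 7,442.
Pro-rata amounts: Dube 4,448/7,442 × $9,460 = 5,654.14; Haddad 1,370/7,442 × $9,460 = 1,741.49; Marchetti 1,624/7,442 × $9,460 = 2,064.37.
Rounded to nearest $1: Dube $5,654; Haddad $1,741; Marchetti $2,064. Sum = $9,459.
Difference $9,460 − $9,459 = +$1 applied to Dube: Dube becomes $5,655.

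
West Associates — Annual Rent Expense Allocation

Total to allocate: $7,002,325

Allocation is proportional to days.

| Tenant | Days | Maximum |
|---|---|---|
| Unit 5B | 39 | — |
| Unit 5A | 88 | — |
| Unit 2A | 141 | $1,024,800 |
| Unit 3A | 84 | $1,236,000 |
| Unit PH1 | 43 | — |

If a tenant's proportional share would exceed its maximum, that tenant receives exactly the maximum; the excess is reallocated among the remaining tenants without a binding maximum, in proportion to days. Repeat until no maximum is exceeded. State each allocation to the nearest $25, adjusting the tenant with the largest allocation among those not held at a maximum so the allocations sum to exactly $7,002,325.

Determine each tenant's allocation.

Unit 5B: $1,087,750; Unit 5A: $2,454,450; Unit 2A: $1,024,800; Unit 3A: $1,236,000; Unit PH1: $1,199,325

Total days = 395.
Proportional shares (ignoring caps): Unit 5B 691,368.80; Unit 5A 1,560,011.65; Unit 2A 2,499,564.11; Unit 3A 1,489,102.03; Unit PH1 762,278.42.
Cap binds for Unit 2A ($1,024,800), Unit 3A ($1,236,000); residual $4,741,525 reallocated over remaining days 170.
Redistributed shares: Unit 5B 1,087,761.62 → $1,087,750; Unit 5A 2,454,436.47 → $2,454,425; Unit PH1 1,199,326.91 → $1,199,325.
Rounding difference +$25 applied to Unit 5A → $2,454,450.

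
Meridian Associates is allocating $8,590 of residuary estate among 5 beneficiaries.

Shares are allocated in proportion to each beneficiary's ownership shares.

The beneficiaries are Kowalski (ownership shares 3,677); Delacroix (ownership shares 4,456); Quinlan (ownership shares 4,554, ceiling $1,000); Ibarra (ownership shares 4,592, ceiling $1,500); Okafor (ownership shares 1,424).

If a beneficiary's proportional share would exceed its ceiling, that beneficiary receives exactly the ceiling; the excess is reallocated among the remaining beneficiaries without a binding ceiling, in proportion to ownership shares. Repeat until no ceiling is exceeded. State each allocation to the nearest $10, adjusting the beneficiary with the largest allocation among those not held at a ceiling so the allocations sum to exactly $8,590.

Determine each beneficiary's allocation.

Kowalski: $2,340 · Delacroix: $2,840 · Quinlan: $1,000 · Ibarra: $1,500 · Okafor: $910

Sum of ownership shares: 18,703.
Unconstrained shares: Kowalski 1,688.79; Delacroix 2,046.57; Quinlan 2,091.58; Ibarra 2,109.03; Okafor 654.02.
Capped: Quinlan ($1,000), Ibarra ($1,500); balance $6,090 reallocated over remaining ownership shares 9,557.
Shares after redistribution: Kowalski 2,343.09 → $2,340; Delacroix 2,839.49 → $2,840; Okafor 907.41 → $910.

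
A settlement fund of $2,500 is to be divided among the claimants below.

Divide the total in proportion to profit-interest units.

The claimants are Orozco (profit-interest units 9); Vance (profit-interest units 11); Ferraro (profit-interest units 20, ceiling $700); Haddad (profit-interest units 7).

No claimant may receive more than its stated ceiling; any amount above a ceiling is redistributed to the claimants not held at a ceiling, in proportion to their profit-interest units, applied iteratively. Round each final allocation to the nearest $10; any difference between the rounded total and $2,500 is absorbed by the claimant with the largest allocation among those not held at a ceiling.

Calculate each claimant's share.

Orozco: $600; Vance: $730; Ferraro: $700; Haddad: $470

Profit-interest units total: 47.
Pro-rata shares before constraints: Orozco 478.72; Vance 585.11; Ferraro 1,063.83; Haddad 372.34.
Capped: Ferraro ($700); residual $1,800 reallocated over remaining profit-interest units 27.
Shares after redistribution: Orozco 600.00 → $600; Vance 733.33 → $730; Haddad 466.67 → $470.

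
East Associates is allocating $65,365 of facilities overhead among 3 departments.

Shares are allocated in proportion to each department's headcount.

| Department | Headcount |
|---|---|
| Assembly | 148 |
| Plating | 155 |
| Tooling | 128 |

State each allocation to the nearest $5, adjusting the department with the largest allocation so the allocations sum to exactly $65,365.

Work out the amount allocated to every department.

Assembly: $22,445 | Plating: $23,510 | Tooling: $19,410

Headcount total: 431.
Pro-rata amounts: Assembly 148/431 × $65,365 = 22,445.52; Plating 155/431 × $65,365 = 23,507.13; Tooling 128/431 × $65,365 = 19,412.34.
After rounding ($5): Assembly $22,445; Plating $23,505; Tooling $19,410. Sum = $65,360.
Difference $65,365 − $65,360 = +$5 applied to largest allocation (Plating): Plating becomes $23,510.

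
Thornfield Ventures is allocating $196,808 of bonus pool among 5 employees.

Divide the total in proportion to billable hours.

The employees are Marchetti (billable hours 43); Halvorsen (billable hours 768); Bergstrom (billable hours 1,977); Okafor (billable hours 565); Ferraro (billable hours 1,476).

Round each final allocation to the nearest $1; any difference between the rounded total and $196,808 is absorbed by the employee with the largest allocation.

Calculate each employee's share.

Combined billable hours = 4,829.
Pro-rata amounts: Marchetti 43/4,829 × $196,808 = 1,752.48; Halvorsen 768/4,829 × $196,808 = 31,300.17; Bergstrom 1,977/4,829 × $196,808 = 80,573.497; Okafor 565/4,829 × $196,808 = 23,026.82; Ferraro 1,476/4,829 × $196,808 = 60,155.02.
Rounded to nearest $1: Marchetti $1,752; Halvorsen $31,300; Bergstrom $80,573; Okafor $23,027; Ferraro $60,155. Sum = $196,807.
Difference $196,808 − $196,807 = +$1 applied to largest allocation (Bergstrom): Bergstrom becomes $80,574.

Marchetti: $1,752 · Halvorsen: $31,300 · Bergstrom: $80,574 · Okafor: $23,027 · Ferraro: $60,155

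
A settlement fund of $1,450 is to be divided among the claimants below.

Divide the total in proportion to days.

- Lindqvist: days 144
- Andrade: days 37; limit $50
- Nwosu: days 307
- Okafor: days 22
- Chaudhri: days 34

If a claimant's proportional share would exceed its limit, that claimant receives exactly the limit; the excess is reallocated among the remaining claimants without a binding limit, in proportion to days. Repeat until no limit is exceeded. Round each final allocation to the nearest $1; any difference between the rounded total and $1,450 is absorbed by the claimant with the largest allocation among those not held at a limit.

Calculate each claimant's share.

Lindqvist: $398; Andrade: $50; Nwosu: $847; Okafor: $61; Chaudhri: $94

Days total: 544.
Pro-rata shares before constraints: Lindqvist 383.82; Andrade 98.62; Nwosu 818.29; Okafor 58.64; Chaudhri 90.62.
Held at cap: Andrade ($50); residual $1,400 reallocated over remaining days 507.
Remaining shares: Lindqvist 397.63 → $398; Nwosu 847.73 → $848; Okafor 60.75 → $61; Chaudhri 93.89 → $94.
Rounding difference −$1 applied to Nwosu → $847.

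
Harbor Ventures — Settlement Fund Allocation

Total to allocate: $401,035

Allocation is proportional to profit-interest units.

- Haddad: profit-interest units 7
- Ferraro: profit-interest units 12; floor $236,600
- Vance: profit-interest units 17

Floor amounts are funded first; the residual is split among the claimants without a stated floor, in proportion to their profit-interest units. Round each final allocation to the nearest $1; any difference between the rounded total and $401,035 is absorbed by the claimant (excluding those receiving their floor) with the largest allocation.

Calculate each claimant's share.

Haddad: $47,960 · Ferraro: $236,600 · Vance: $116,475

Minimums first: Ferraro $236,600. Balance $164,435.
Balance split over remaining profit-interest units 24: Haddad 47,960.21 → $47,960; Vance 116,474.79 → $116,475.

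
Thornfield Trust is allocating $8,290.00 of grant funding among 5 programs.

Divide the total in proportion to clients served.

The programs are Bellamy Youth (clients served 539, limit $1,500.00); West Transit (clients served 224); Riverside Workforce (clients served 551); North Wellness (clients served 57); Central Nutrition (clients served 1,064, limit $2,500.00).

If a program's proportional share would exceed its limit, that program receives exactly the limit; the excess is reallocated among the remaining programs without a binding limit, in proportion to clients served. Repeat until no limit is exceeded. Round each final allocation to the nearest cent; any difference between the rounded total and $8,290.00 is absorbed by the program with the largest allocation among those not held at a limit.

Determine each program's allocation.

Bellamy Youth: $1,500.00 | West Transit: $1,155.00 | Riverside Workforce: $2,841.09 | North Wellness: $293.91 | Central Nutrition: $2,500.00

Combined clients served = 2,435.
Proportional shares (ignoring caps): Bellamy Youth 1,835.0349; West Transit 762.6119; Riverside Workforce 1,875.8891; North Wellness 194.0575; Central Nutrition 3,622.4066.
Cap binds for Bellamy Youth ($1,500.00), Central Nutrition ($2,500.00); remaining pool $4,290.00 reallocated over remaining clients served 832.
Redistributed shares: West Transit 1,155.0000 → $1,155.00; Riverside Workforce 2,841.0938 → $2,841.09; North Wellness 293.9062 → $293.91.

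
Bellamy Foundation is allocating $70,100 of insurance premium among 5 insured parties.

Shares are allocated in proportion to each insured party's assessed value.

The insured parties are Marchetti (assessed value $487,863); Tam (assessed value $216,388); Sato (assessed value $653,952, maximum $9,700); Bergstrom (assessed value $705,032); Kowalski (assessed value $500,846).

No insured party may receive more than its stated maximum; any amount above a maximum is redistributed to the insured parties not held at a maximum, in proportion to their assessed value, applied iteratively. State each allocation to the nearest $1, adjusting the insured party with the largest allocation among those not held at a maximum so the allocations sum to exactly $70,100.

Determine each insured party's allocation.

Marchetti: $15,427 · Tam: $6,842 · Sato: $9,700 · Bergstrom: $22,294 · Kowalski: $15,837

Combined assessed value = 2,564,081.
Unconstrained shares: Marchetti 13,337.80; Tam 5,915.88; Sato 17,878.54; Bergstrom 19,275.03; Kowalski 13,692.74.
Capped: Sato ($9,700); residual $60,400 reallocated over remaining assessed value 1,910,129.
Shares after redistribution: Marchetti 15,426.67 → $15,427; Tam 6,842.38 → $6,842; Bergstrom 22,293.75 → $22,294; Kowalski 15,837.20 → $15,837.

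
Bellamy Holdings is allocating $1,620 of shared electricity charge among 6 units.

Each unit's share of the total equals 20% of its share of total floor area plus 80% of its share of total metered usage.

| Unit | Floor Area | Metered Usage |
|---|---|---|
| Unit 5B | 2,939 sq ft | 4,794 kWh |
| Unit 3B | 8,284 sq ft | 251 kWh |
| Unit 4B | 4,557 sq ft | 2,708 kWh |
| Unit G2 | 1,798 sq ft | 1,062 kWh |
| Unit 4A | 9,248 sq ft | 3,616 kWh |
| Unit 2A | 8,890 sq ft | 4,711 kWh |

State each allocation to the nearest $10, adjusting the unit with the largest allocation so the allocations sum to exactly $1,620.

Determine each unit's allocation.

Totals — floor area 35,716, metered usage 17,142.
Blended shares (20% floor area + 80% metered usage): Unit 5B 0.2402; Unit 3B 0.0581; Unit 4B 0.1519; Unit G2 0.0596; Unit 4A 0.2205; Unit 2A 0.2696.
Raw shares: Unit 5B 389.11; Unit 3B 94.13; Unit 4B 246.07; Unit G2 96.60; Unit 4A 357.28; Unit 2A 436.82.
After rounding ($10): Unit 5B $390; Unit 3B $90; Unit 4B $250; Unit G2 $100; Unit 4A $360; Unit 2A $440. Sum = $1,630.
Difference $1,620 − $1,630 = −$10 applied to largest allocation (Unit 2A): Unit 2A becomes $430.

Unit 5B: $390 · Unit 3B: $90 · Unit 4B: $250 · Unit G2: $100 · Unit 4A: $360 · Unit 2A: $430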